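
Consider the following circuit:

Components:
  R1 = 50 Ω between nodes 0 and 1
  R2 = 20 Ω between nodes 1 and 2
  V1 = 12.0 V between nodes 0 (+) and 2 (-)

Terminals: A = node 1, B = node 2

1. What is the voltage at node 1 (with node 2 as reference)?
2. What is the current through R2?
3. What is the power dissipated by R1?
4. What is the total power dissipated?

Nodal analysis, taking node 2 as the 0 V reference.
Source V1 fixes V_0 = 12 V.
KCL at each unknown node (sum of currents leaving = 0; resistances in Ω):
  Node 1: (V_1 - 12)/50 + (V_1 - 0)/20 = 0
Collecting terms: 0.07 × V_1 = 0.24  =>  V_1 = 3.429 V
Part 1:
  Read off the nodal solution: V_1 = 3.429 V
Part 2:
  I_R2 = (V_1 - V_2)/R2 = (3.429 - 0)/20 = 0.1714 A
  Magnitude: I_R2 = 0.1714 A
Part 3:
  I_R1 = (V_0 - V_1)/R1 = (12 - 3.429)/50 = 0.1714 A
  P_R1 = I_R1² × R1 = (0.1714)² × 50 = 1.469 W
Part 4:
  Power in each resistor, P = (ΔV)²/R:
    P_R1 = (12 - 3.429)²/50 = 1.469 W
    P_R2 = (3.429 - 0)²/20 = 0.5878 W
  P_total = P_R1 + P_R2 = 2.057 W

Final answers:
1. V_1 = 3.429 V
2. I_R2 = 0.1714 A
3. P_R1 = 1.469 W
4. P_total = 2.057 W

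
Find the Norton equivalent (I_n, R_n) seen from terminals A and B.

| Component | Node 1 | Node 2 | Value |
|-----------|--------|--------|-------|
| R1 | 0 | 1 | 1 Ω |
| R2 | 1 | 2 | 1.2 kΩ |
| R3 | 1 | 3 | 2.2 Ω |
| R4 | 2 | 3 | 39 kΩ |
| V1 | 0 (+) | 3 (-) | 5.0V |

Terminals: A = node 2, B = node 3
Find the Thévenin equivalent first; then I_n = V_th/R_th and R_n = R_th.
Step 1 — V_th is the open-circuit voltage V_A - V_B (nothing connected across the terminals).
Nodal analysis, taking node 3 as the 0 V reference.
Source V1 fixes V_0 = 5 V.
KCL at each unknown node (sum of currents leaving = 0; resistances in Ω):
  Node 1: (V_1 - 5)/1 + (V_1 - V_2)/1200 + (V_1 - 0)/2.2 = 0
  Node 2: (V_2 - V_1)/1200 + (V_2 - 0)/39000 = 0
Collecting terms (coefficients in siemens):
  1.455·V_1 - 0.0008333·V_2 = 5
  0.000859·V_2 - 0.0008333·V_1 = 0
Determinant D = (1.455)(0.000859) - (-0.0008333)(-0.0008333) = 0.001249
V_1 = [(5)(0.000859) - (-0.0008333)(0)]/D = 3.437 V
V_2 = [(1.455)(0) - (5)(-0.0008333)]/D = 3.335 V
V_th = V_2 - V_3 = 3.335 - 0 = 3.335 V
Step 2 — R_th: zero the source — replace V1 by a short circuit (node 3 merges into node 0) — and find the resistance seen between A (node 2) and B (node 0).
Reduce the network between node 2 (A) and node 0 (B) by series/parallel combination:
  Rp1 = R1 ‖ R3 (parallel, both between nodes 0 and 1) = 1/(1/1 + 1/2.2) = 0.6875 Ω
  Rs1 = R2 + Rp1 (series, joined only at node 1) = 1200 + 0.6875 = 1201 Ω
  Rp2 = R4 ‖ Rs1 (parallel, both between nodes 0 and 2) = 1/(1/39000 + 1/1201) = 1165 Ω
R_th = 1.165 kΩ
I_n = V_th/R_th = 3.335/1165 = 0.002863 A, and R_n = R_th = 1.165 kΩ

Final answer: I_n = 0.002863 A, R_n = 1.165 kΩ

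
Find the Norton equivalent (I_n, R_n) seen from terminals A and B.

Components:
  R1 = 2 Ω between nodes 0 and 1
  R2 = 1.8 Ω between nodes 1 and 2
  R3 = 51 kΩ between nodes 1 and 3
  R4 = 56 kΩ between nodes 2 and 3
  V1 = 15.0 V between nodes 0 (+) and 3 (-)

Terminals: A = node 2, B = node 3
Find the Thévenin equivalent first; then I_n = V_th/R_th and R_n = R_th.
Step 1 — V_th is the open-circuit voltage V_A - V_B (nothing connected across the terminals).
Nodal analysis, taking node 3 as the 0 V reference.
Source V1 fixes V_0 = 15 V.
KCL at each unknown node (sum of currents leaving = 0; resistances in Ω):
  Node 1: (V_1 - 15)/2 + (V_1 - V_2)/1.8 + (V_1 - 0)/51000 = 0
  Node 2: (V_2 - V_1)/1.8 + (V_2 - 0)/56000 = 0
Collecting terms (coefficients in siemens):
  1.056·V_1 - 0.5556·V_2 = 7.5
  0.5556·V_2 - 0.5556·V_1 = 0
Determinant D = (1.056)(0.5556) - (-0.5556)(-0.5556) = 0.2778
V_1 = [(7.5)(0.5556) - (-0.5556)(0)]/D = 15 V
V_2 = [(1.056)(0) - (7.5)(-0.5556)]/D = 15 V
V_th = V_2 - V_3 = 15 - 0 = 15 V
Step 2 — R_th: zero the source — replace V1 by a short circuit (node 3 merges into node 0) — and find the resistance seen between A (node 2) and B (node 0).
Reduce the network between node 2 (A) and node 0 (B) by series/parallel combination:
  Rp1 = R1 ‖ R3 (parallel, both between nodes 0 and 1) = 1/(1/2 + 1/51000) = 2 Ω
  Rs1 = R2 + Rp1 (series, joined only at node 1) = 1.8 + 2 = 3.8 Ω
  Rp2 = R4 ‖ Rs1 (parallel, both between nodes 0 and 2) = 1/(1/56000 + 1/3.8) = 3.8 Ω
R_th = 3.8 Ω
I_n = V_th/R_th = 15/3.8 = 3.947 A, and R_n = R_th = 3.8 Ω

Final answer: I_n = 3.947 A, R_n = 3.8 Ω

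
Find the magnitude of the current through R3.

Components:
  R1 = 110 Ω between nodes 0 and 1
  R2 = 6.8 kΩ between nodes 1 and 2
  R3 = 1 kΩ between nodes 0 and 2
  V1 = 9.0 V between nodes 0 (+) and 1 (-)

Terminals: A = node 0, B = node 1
Nodal analysis, taking node 1 as the 0 V reference.
Source V1 fixes V_0 = 9 V.
KCL at each unknown node (sum of currents leaving = 0; resistances in Ω):
  Node 2: (V_2 - 0)/6800 + (V_2 - 9)/1000 = 0
Collecting terms: 0.001147 × V_2 = 0.009  =>  V_2 = 7.846 V
I_R3 = (V_0 - V_2)/R3 = (9 - 7.846)/1000 = 0.001154 A
|I_R3| = 0.001154 A

Final answer: |I_R3| = 0.001154 A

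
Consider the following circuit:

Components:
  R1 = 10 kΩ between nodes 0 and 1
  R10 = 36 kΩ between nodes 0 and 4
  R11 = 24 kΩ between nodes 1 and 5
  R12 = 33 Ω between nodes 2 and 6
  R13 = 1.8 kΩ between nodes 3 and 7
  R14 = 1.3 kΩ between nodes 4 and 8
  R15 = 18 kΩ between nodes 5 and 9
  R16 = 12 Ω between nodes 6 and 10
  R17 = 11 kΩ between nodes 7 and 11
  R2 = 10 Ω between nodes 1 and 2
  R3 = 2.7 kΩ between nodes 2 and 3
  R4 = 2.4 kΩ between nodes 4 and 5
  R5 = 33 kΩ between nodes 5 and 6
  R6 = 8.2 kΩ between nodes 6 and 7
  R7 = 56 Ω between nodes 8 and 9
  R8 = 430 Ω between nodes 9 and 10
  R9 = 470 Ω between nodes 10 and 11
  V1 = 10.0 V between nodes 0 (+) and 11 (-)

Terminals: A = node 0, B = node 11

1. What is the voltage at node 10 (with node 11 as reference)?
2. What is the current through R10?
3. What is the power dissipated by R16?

Nodal analysis, taking node 11 as the 0 V reference.
Source V1 fixes V_0 = 10 V.
KCL at each unknown node (sum of currents leaving = 0; resistances in Ω):
  Node 1: (V_1 - 10)/10000 + (V_1 - V_2)/10 + (V_1 - V_5)/24000 = 0
  Node 2: (V_2 - V_1)/10 + (V_2 - V_3)/2700 + (V_2 - V_6)/33 = 0
  Node 3: (V_3 - V_2)/2700 + (V_3 - V_7)/1800 = 0
  Node 4: (V_4 - V_5)/2400 + (V_4 - 10)/36000 + (V_4 - V_8)/1300 = 0
  Node 5: (V_5 - V_4)/2400 + (V_5 - V_6)/33000 + (V_5 - V_1)/24000 + (V_5 - V_9)/18000 = 0
  Node 6: (V_6 - V_5)/33000 + (V_6 - V_7)/8200 + (V_6 - V_2)/33 + (V_6 - V_10)/12 = 0
  Node 7: (V_7 - V_6)/8200 + (V_7 - V_3)/1800 + (V_7 - 0)/11000 = 0
  Node 8: (V_8 - V_9)/56 + (V_8 - V_4)/1300 = 0
  Node 9: (V_9 - V_8)/56 + (V_9 - V_10)/430 + (V_9 - V_5)/18000 = 0
  Node 10: (V_10 - V_9)/430 + (V_10 - 0)/470 + (V_10 - V_6)/12 = 0
Collecting terms (coefficients in siemens):
  0.1001·V_1 - 0.1·V_2 - 0.00004167·V_5 = 0.001
  0.1307·V_2 - 0.1·V_1 - 0.0003704·V_3 - 0.0303·V_6 = 0
  0.0009259·V_3 - 0.0003704·V_2 - 0.0005556·V_7 = 0
  0.001214·V_4 - 0.0004167·V_5 - 0.0007692·V_8 = 0.0002778
  0.0005442·V_5 - 0.00004167·V_1 - 0.0004167·V_4 - 0.0000303·V_6 - 0.00005556·V_9 = 0
  0.1138·V_6 - 0.0303·V_2 - 0.0000303·V_5 - 0.000122·V_7 - 0.08333·V_10 = 0
  0.0007684·V_7 - 0.0005556·V_3 - 0.000122·V_6 = 0
  0.01863·V_8 - 0.0007692·V_4 - 0.01786·V_9 = 0
  0.02024·V_9 - 0.00005556·V_5 - 0.01786·V_8 - 0.002326·V_10 = 0
  0.08779·V_10 - 0.08333·V_6 - 0.002326·V_9 = 0
Solving these 10 simultaneous equations (Gaussian elimination) gives:
  V_1 = 0.5922 V, V_2 = 0.5827 V, V_3 = 0.5045 V, V_4 = 0.9377 V
  V_5 = 0.8595 V, V_6 = 0.5522 V, V_7 = 0.4524 V, V_8 = 0.6529 V
  V_9 = 0.6406 V, V_10 = 0.5412 V
Part 1:
  Read off the nodal solution: V_10 = 0.5412 V
Part 2:
  I_R10 = (V_0 - V_4)/R10 = (10 - 0.9377)/36000 = 0.0002517 A
  Magnitude: I_R10 = 0.0002517 A
Part 3:
  I_R16 = (V_6 - V_10)/R16 = (0.5522 - 0.5412)/12 = 0.0009201 A
  P_R16 = I_R16² × R16 = (0.0009201)² × 12 = 0.00001016 W

Final answers:
1. V_10 = 0.5412 V
2. I_R10 = 0.0002517 A
3. P_R16 = 1.016e-05 W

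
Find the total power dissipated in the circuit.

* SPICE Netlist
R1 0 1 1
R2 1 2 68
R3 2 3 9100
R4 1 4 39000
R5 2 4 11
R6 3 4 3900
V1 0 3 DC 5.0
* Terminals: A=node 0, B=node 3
Nodal analysis, taking node 3 as the 0 V reference.
Source V1 fixes V_0 = 5 V.
KCL at each unknown node (sum of currents leaving = 0; resistances in Ω):
  Node 1: (V_1 - 5)/1 + (V_1 - V_2)/68 + (V_1 - V_4)/39000 = 0
  Node 2: (V_2 - V_1)/68 + (V_2 - 0)/9100 + (V_2 - V_4)/11 = 0
  Node 4: (V_4 - V_1)/39000 + (V_4 - V_2)/11 + (V_4 - 0)/3900 = 0
Collecting terms (coefficients in siemens):
  1.015·V_1 - 0.01471·V_2 - 0.00002564·V_4 = 5
  0.1057·V_2 - 0.01471·V_1 - 0.09091·V_4 = 0
  0.09119·V_4 - 0.00002564·V_1 - 0.09091·V_2 = 0
Solving these 3 simultaneous equations (Gaussian elimination) gives:
  V_1 = 4.998 V, V_2 = 4.877 V, V_4 = 4.864 V
Power in each resistor, P = (ΔV)²/R:
  P_R1 = (5 - 4.998)²/1 = 0.000003179 W
  P_R2 = (4.998 - 4.877)²/68 = 0.0002153 W
  P_R3 = (4.877 - 0)²/9100 = 0.002614 W
  P_R4 = (4.998 - 4.864)²/39000 = 0.0000004652 W
  P_R5 = (4.877 - 4.864)²/11 = 0.00001701 W
  P_R6 = (0 - 4.864)²/3900 = 0.006065 W
P_total = P_R1 + P_R2 + P_R3 + P_R4 + P_R5 + P_R6 = 0.008915 W

Final answer: 0.008915 W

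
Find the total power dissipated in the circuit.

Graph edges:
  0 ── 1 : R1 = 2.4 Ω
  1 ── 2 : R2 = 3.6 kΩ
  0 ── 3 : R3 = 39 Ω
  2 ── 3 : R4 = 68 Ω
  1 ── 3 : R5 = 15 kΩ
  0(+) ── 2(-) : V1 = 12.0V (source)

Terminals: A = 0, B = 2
Nodal analysis, taking node 2 as the 0 V reference.
Source V1 fixes V_0 = 12 V.
KCL at each unknown node (sum of currents leaving = 0; resistances in Ω):
  Node 1: (V_1 - 12)/2.4 + (V_1 - 0)/3600 + (V_1 - V_3)/15000 = 0
  Node 3: (V_3 - 12)/39 + (V_3 - 0)/68 + (V_3 - V_1)/15000 = 0
Collecting terms (coefficients in siemens):
  0.417·V_1 - 0.00006667·V_3 = 5
  0.04041·V_3 - 0.00006667·V_1 = 0.3077
Determinant D = (0.417)(0.04041) - (-0.00006667)(-0.00006667) = 0.01685
V_1 = [(5)(0.04041) - (-0.00006667)(0.3077)]/D = 11.99 V
V_3 = [(0.417)(0.3077) - (5)(-0.00006667)]/D = 7.633 V
Power in each resistor, P = (ΔV)²/R:
  P_R1 = (12 - 11.99)²/2.4 = 0.00003148 W
  P_R2 = (11.99 - 0)²/3600 = 0.03994 W
  P_R3 = (12 - 7.633)²/39 = 0.4889 W
  P_R4 = (0 - 7.633)²/68 = 0.8569 W
  P_R5 = (11.99 - 7.633)²/15000 = 0.001266 W
P_total = P_R1 + P_R2 + P_R3 + P_R4 + P_R5 = 1.387 W

Final answer: 1.387 W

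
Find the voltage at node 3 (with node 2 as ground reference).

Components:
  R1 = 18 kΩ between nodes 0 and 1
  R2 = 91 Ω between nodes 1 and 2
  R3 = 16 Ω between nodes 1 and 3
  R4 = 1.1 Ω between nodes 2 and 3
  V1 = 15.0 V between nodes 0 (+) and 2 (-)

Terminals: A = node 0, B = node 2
Nodal analysis, taking node 2 as the 0 V reference.
Source V1 fixes V_0 = 15 V.
KCL at each unknown node (sum of currents leaving = 0; resistances in Ω):
  Node 1: (V_1 - 15)/18000 + (V_1 - 0)/91 + (V_1 - V_3)/16 = 0
  Node 3: (V_3 - V_1)/16 + (V_3 - 0)/1.1 = 0
Collecting terms (coefficients in siemens):
  0.07354·V_1 - 0.0625·V_3 = 0.0008333
  0.9716·V_3 - 0.0625·V_1 = 0
Determinant D = (0.07354)(0.9716) - (-0.0625)(-0.0625) = 0.06755
V_1 = [(0.0008333)(0.9716) - (-0.0625)(0)]/D = 0.01199 V
V_3 = [(0.07354)(0) - (0.0008333)(-0.0625)]/D = 0.000771 V
The requested potential is V_3 = 0.000771 V.

Final answer: V_3 = 0.000771 V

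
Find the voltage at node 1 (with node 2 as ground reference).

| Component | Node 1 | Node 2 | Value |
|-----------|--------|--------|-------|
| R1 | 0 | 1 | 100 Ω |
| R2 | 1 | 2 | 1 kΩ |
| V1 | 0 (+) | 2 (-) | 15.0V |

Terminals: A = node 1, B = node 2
Nodal analysis, taking node 2 as the 0 V reference.
Source V1 fixes V_0 = 15 V.
KCL at each unknown node (sum of currents leaving = 0; resistances in Ω):
  Node 1: (V_1 - 15)/100 + (V_1 - 0)/1000 = 0
Collecting terms: 0.011 × V_1 = 0.15  =>  V_1 = 13.64 V
The requested potential is V_1 = 13.64 V.

Final answer: V_1 = 13.64 V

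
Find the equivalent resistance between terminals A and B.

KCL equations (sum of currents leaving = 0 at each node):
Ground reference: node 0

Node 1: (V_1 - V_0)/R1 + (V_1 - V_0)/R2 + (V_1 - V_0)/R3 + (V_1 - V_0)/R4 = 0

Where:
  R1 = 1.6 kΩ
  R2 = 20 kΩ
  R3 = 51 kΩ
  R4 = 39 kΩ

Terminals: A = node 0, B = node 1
Reduce the network between node 0 (A) and node 1 (B) by series/parallel combination:
  Rp1 = R1 ‖ R2 ‖ R3 ‖ R4 (parallel, all between nodes 0 and 1) = 1/(1/1600 + 1/20000 + 1/51000 + 1/39000) = 1388 Ω
R_eq = 1.388 kΩ

Final answer: 1.388 kΩ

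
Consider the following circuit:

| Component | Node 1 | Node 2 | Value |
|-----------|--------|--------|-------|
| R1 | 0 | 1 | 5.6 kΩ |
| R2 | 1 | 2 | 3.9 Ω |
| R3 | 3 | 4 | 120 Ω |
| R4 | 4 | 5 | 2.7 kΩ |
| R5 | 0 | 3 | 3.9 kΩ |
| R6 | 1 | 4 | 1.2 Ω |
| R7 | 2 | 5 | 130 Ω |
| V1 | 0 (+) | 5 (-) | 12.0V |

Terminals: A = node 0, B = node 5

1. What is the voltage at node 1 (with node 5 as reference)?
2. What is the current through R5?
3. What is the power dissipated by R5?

Nodal analysis, taking node 5 as the 0 V reference.
Source V1 fixes V_0 = 12 V.
KCL at each unknown node (sum of currents leaving = 0; resistances in Ω):
  Node 1: (V_1 - 12)/5600 + (V_1 - V_2)/3.9 + (V_1 - V_4)/1.2 = 0
  Node 2: (V_2 - V_1)/3.9 + (V_2 - 0)/130 = 0
  Node 3: (V_3 - V_4)/120 + (V_3 - 12)/3900 = 0
  Node 4: (V_4 - V_3)/120 + (V_4 - 0)/2700 + (V_4 - V_1)/1.2 = 0
Collecting terms (coefficients in siemens):
  1.09·V_1 - 0.2564·V_2 - 0.8333·V_4 = 0.002143
  0.2641·V_2 - 0.2564·V_1 = 0
  0.00859·V_3 - 0.008333·V_4 = 0.003077
  0.842·V_4 - 0.8333·V_1 - 0.008333·V_3 = 0
Solving these 4 simultaneous equations (Gaussian elimination) gives:
  V_1 = 0.6201 V, V_2 = 0.6021 V, V_3 = 0.9629 V, V_4 = 0.6233 V
Part 1:
  Read off the nodal solution: V_1 = 0.6201 V
Part 2:
  I_R5 = (V_0 - V_3)/R5 = (12 - 0.9629)/3900 = 0.00283 A
  Magnitude: I_R5 = 0.00283 A
Part 3:
  I_R5 = (V_0 - V_3)/R5 = (12 - 0.9629)/3900 = 0.00283 A
  P_R5 = I_R5² × R5 = (0.00283)² × 3900 = 0.03124 W

Final answers:
1. V_1 = 0.6201 V
2. I_R5 = 0.00283 A
3. P_R5 = 0.03124 W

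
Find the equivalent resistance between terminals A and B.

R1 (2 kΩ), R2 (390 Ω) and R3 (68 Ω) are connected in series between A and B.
Reduce the network between node 0 (A) and node 3 (B) by series/parallel combination:
  Rs1 = R1 + R2 (series, joined only at node 1) = 2000 + 390 = 2390 Ω
  Rs2 = R3 + Rs1 (series, joined only at node 2) = 68 + 2390 = 2458 Ω
R_eq = 2.458 kΩ

Final answer: 2.458 kΩ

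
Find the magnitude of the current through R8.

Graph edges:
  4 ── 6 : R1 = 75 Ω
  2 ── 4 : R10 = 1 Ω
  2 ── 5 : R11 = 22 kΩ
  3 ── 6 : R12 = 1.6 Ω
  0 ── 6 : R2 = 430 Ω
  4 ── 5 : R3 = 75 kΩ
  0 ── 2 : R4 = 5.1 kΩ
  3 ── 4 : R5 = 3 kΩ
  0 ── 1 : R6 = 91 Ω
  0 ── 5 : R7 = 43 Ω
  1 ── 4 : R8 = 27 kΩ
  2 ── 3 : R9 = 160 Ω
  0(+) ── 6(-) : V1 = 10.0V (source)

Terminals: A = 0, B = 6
Nodal analysis, taking node 6 as the 0 V reference.
Source V1 fixes V_0 = 10 V.
KCL at each unknown node (sum of currents leaving = 0; resistances in Ω):
  Node 1: (V_1 - 10)/91 + (V_1 - V_4)/27000 = 0
  Node 2: (V_2 - 10)/5100 + (V_2 - V_3)/160 + (V_2 - V_4)/1 + (V_2 - V_5)/22000 = 0
  Node 3: (V_3 - V_4)/3000 + (V_3 - V_2)/160 + (V_3 - 0)/1.6 = 0
  Node 4: (V_4 - 0)/75 + (V_4 - V_5)/75000 + (V_4 - V_3)/3000 + (V_4 - V_1)/27000 + (V_4 - V_2)/1 = 0
  Node 5: (V_5 - V_4)/75000 + (V_5 - 10)/43 + (V_5 - V_2)/22000 = 0
Collecting terms (coefficients in siemens):
  0.01103·V_1 - 0.00003704·V_4 = 0.1099
  1.006·V_2 - 0.00625·V_3 - 1·V_4 - 0.00004545·V_5 = 0.001961
  0.6316·V_3 - 0.00625·V_2 - 0.0003333·V_4 = 0
  1.014·V_4 - 0.00003704·V_1 - 1·V_2 - 0.0003333·V_3 - 0.00001333·V_5 = 0
  0.02331·V_5 - 0.00004545·V_2 - 0.00001333·V_4 = 0.2326
Solving these 5 simultaneous equations (Gaussian elimination) gives:
  V_1 = 9.967 V, V_2 = 0.1458 V, V_3 = 0.001519 V, V_4 = 0.1443 V
  V_5 = 9.975 V
I_R8 = (V_1 - V_4)/R8 = (9.967 - 0.1443)/27000 = 0.0003638 A
|I_R8| = 0.0003638 A

Final answer: |I_R8| = 0.0003638 A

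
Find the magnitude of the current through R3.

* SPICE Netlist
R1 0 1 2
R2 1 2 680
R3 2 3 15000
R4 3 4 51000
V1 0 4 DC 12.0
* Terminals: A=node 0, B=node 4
Nodal analysis, taking node 4 as the 0 V reference.
Source V1 fixes V_0 = 12 V.
KCL at each unknown node (sum of currents leaving = 0; resistances in Ω):
  Node 1: (V_1 - 12)/2 + (V_1 - V_2)/680 = 0
  Node 2: (V_2 - V_1)/680 + (V_2 - V_3)/15000 = 0
  Node 3: (V_3 - V_2)/15000 + (V_3 - 0)/51000 = 0
Collecting terms (coefficients in siemens):
  0.5015·V_1 - 0.001471·V_2 = 6
  0.001537·V_2 - 0.001471·V_1 - 0.00006667·V_3 = 0
  0.00008627·V_3 - 0.00006667·V_2 = 0
Solving these 3 simultaneous equations (Gaussian elimination) gives:
  V_1 = 12 V, V_2 = 11.88 V, V_3 = 9.178 V
I_R3 = (V_2 - V_3)/R3 = (11.88 - 9.178)/15000 = 0.00018 A
|I_R3| = 0.00018 A

Final answer: |I_R3| = 0.00018 A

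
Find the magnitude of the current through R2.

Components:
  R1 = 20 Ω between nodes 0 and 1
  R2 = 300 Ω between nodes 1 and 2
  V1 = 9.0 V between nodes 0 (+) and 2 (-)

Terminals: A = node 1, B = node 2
Nodal analysis, taking node 2 as the 0 V reference.
Source V1 fixes V_0 = 9 V.
KCL at each unknown node (sum of currents leaving = 0; resistances in Ω):
  Node 1: (V_1 - 9)/20 + (V_1 - 0)/300 = 0
Collecting terms: 0.05333 × V_1 = 0.45  =>  V_1 = 8.438 V
I_R2 = (V_1 - V_2)/R2 = (8.438 - 0)/300 = 0.02813 A
|I_R2| = 0.02813 A

Final answer: |I_R2| = 0.02813 A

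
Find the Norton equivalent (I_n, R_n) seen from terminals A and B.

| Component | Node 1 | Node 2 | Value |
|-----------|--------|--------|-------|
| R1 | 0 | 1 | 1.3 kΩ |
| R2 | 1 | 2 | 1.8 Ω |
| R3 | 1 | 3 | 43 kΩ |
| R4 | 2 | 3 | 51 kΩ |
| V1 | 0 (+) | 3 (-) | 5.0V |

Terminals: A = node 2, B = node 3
Find the Thévenin equivalent first; then I_n = V_th/R_th and R_n = R_th.
Step 1 — V_th is the open-circuit voltage V_A - V_B (nothing connected across the terminals).
Nodal analysis, taking node 3 as the 0 V reference.
Source V1 fixes V_0 = 5 V.
KCL at each unknown node (sum of currents leaving = 0; resistances in Ω):
  Node 1: (V_1 - 5)/1300 + (V_1 - V_2)/1.8 + (V_1 - 0)/43000 = 0
  Node 2: (V_2 - V_1)/1.8 + (V_2 - 0)/51000 = 0
Collecting terms (coefficients in siemens):
  0.5563·V_1 - 0.5556·V_2 = 0.003846
  0.5556·V_2 - 0.5556·V_1 = 0
Determinant D = (0.5563)(0.5556) - (-0.5556)(-0.5556) = 0.0004512
V_1 = [(0.003846)(0.5556) - (-0.5556)(0)]/D = 4.736 V
V_2 = [(0.5563)(0) - (0.003846)(-0.5556)]/D = 4.736 V
V_th = V_2 - V_3 = 4.736 - 0 = 4.736 V
Step 2 — R_th: zero the source — replace V1 by a short circuit (node 3 merges into node 0) — and find the resistance seen between A (node 2) and B (node 0).
Reduce the network between node 2 (A) and node 0 (B) by series/parallel combination:
  Rp1 = R1 ‖ R3 (parallel, both between nodes 0 and 1) = 1/(1/1300 + 1/43000) = 1262 Ω
  Rs1 = R2 + Rp1 (series, joined only at node 1) = 1.8 + 1262 = 1264 Ω
  Rp2 = R4 ‖ Rs1 (parallel, both between nodes 0 and 2) = 1/(1/51000 + 1/1264) = 1233 Ω
R_th = 1.233 kΩ
I_n = V_th/R_th = 4.736/1233 = 0.003841 A, and R_n = R_th = 1.233 kΩ

Final answer: I_n = 0.003841 A, R_n = 1.233 kΩ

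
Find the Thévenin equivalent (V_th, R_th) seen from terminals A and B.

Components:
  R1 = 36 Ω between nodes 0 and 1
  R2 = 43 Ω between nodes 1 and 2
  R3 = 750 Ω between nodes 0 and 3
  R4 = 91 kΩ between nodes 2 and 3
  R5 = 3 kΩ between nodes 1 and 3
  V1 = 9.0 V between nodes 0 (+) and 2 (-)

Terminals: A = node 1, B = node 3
Step 1 — V_th is the open-circuit voltage V_A - V_B (nothing connected across the terminals).
Nodal analysis, taking node 2 as the 0 V reference.
Source V1 fixes V_0 = 9 V.
KCL at each unknown node (sum of currents leaving = 0; resistances in Ω):
  Node 1: (V_1 - 9)/36 + (V_1 - 0)/43 + (V_1 - V_3)/3000 = 0
  Node 3: (V_3 - 9)/750 + (V_3 - 0)/91000 + (V_3 - V_1)/3000 = 0
Collecting terms (coefficients in siemens):
  0.05137·V_1 - 0.0003333·V_3 = 0.25
  0.001678·V_3 - 0.0003333·V_1 = 0.012
Determinant D = (0.05137)(0.001678) - (-0.0003333)(-0.0003333) = 0.00008606
V_1 = [(0.25)(0.001678) - (-0.0003333)(0.012)]/D = 4.92 V
V_3 = [(0.05137)(0.012) - (0.25)(-0.0003333)]/D = 8.13 V
V_th = V_1 - V_3 = 4.92 - 8.13 = -3.211 V
Step 2 — R_th: zero the source — replace V1 by a short circuit (node 2 merges into node 0) — and find the resistance seen between A (node 1) and B (node 3).
Reduce the network between node 1 (A) and node 3 (B) by series/parallel combination:
  Rp1 = R1 ‖ R2 (parallel, both between nodes 0 and 1) = 1/(1/36 + 1/43) = 19.59 Ω
  Rp2 = R3 ‖ R4 (parallel, both between nodes 0 and 3) = 1/(1/750 + 1/91000) = 743.9 Ω
  Rs1 = Rp1 + Rp2 (series, joined only at node 0) = 19.59 + 743.9 = 763.5 Ω
  Rp3 = R5 ‖ Rs1 (parallel, both between nodes 1 and 3) = 1/(1/3000 + 1/763.5) = 608.6 Ω
R_th = 608.6 Ω

Final answer: V_th = -3.211 V, R_th = 608.6 Ω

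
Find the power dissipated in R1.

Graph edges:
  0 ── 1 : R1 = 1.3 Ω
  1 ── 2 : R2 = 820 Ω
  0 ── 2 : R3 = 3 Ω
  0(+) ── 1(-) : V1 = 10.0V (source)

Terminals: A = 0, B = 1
Nodal analysis, taking node 1 as the 0 V reference.
Source V1 fixes V_0 = 10 V.
KCL at each unknown node (sum of currents leaving = 0; resistances in Ω):
  Node 2: (V_2 - 0)/820 + (V_2 - 10)/3 = 0
Collecting terms: 0.3346 × V_2 = 3.333  =>  V_2 = 9.964 V
I_R1 = (V_0 - V_1)/R1 = (10 - 0)/1.3 = 7.692 A
P_R1 = I_R1² × R1 = (7.692)² × 1.3 = 76.92 W

Final answer: 76.92 W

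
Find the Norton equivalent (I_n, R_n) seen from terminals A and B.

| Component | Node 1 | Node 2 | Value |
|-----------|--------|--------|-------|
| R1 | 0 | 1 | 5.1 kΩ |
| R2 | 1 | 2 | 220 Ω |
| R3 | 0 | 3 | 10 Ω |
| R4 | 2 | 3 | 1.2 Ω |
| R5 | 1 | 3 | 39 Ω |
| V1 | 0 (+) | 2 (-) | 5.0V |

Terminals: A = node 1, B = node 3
Find the Thévenin equivalent first; then I_n = V_th/R_th and R_n = R_th.
Step 1 — V_th is the open-circuit voltage V_A - V_B (nothing connected across the terminals).
Nodal analysis, taking node 2 as the 0 V reference.
Source V1 fixes V_0 = 5 V.
KCL at each unknown node (sum of currents leaving = 0; resistances in Ω):
  Node 1: (V_1 - 5)/5100 + (V_1 - 0)/220 + (V_1 - V_3)/39 = 0
  Node 3: (V_3 - 5)/10 + (V_3 - 0)/1.2 + (V_3 - V_1)/39 = 0
Collecting terms (coefficients in siemens):
  0.03038·V_1 - 0.02564·V_3 = 0.0009804
  0.959·V_3 - 0.02564·V_1 = 0.5
Determinant D = (0.03038)(0.959) - (-0.02564)(-0.02564) = 0.02848
V_1 = [(0.0009804)(0.959) - (-0.02564)(0.5)]/D = 0.4832 V
V_3 = [(0.03038)(0.5) - (0.0009804)(-0.02564)]/D = 0.5343 V
V_th = V_1 - V_3 = 0.4832 - 0.5343 = -0.05112 V
Step 2 — R_th: zero the source — replace V1 by a short circuit (node 2 merges into node 0) — and find the resistance seen between A (node 1) and B (node 3).
Reduce the network between node 1 (A) and node 3 (B) by series/parallel combination:
  Rp1 = R1 ‖ R2 (parallel, both between nodes 0 and 1) = 1/(1/5100 + 1/220) = 210.9 Ω
  Rp2 = R3 ‖ R4 (parallel, both between nodes 0 and 3) = 1/(1/10 + 1/1.2) = 1.071 Ω
  Rs1 = Rp1 + Rp2 (series, joined only at node 0) = 210.9 + 1.071 = 212 Ω
  Rp3 = R5 ‖ Rs1 (parallel, both between nodes 1 and 3) = 1/(1/39 + 1/212) = 32.94 Ω
R_th = 32.94 Ω
I_n = V_th/R_th = -0.05112/32.94 = -0.001552 A, and R_n = R_th = 32.94 Ω

Final answer: I_n = -0.001552 A, R_n = 32.94 Ω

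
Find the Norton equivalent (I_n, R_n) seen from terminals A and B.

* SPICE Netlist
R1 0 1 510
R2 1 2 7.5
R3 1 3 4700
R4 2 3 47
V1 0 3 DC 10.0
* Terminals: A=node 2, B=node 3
Find the Thévenin equivalent first; then I_n = V_th/R_th and R_n = R_th.
Step 1 — V_th is the open-circuit voltage V_A - V_B (nothing connected across the terminals).
Nodal analysis, taking node 3 as the 0 V reference.
Source V1 fixes V_0 = 10 V.
KCL at each unknown node (sum of currents leaving = 0; resistances in Ω):
  Node 1: (V_1 - 10)/510 + (V_1 - V_2)/7.5 + (V_1 - 0)/4700 = 0
  Node 2: (V_2 - V_1)/7.5 + (V_2 - 0)/47 = 0
Collecting terms (coefficients in siemens):
  0.1355·V_1 - 0.1333·V_2 = 0.01961
  0.1546·V_2 - 0.1333·V_1 = 0
Determinant D = (0.1355)(0.1546) - (-0.1333)(-0.1333) = 0.003173
V_1 = [(0.01961)(0.1546) - (-0.1333)(0)]/D = 0.9554 V
V_2 = [(0.1355)(0) - (0.01961)(-0.1333)]/D = 0.824 V
V_th = V_2 - V_3 = 0.824 - 0 = 0.824 V
Step 2 — R_th: zero the source — replace V1 by a short circuit (node 3 merges into node 0) — and find the resistance seen between A (node 2) and B (node 0).
Reduce the network between node 2 (A) and node 0 (B) by series/parallel combination:
  Rp1 = R1 ‖ R3 (parallel, both between nodes 0 and 1) = 1/(1/510 + 1/4700) = 460.1 Ω
  Rs1 = R2 + Rp1 (series, joined only at node 1) = 7.5 + 460.1 = 467.6 Ω
  Rp2 = R4 ‖ Rs1 (parallel, both between nodes 0 and 2) = 1/(1/47 + 1/467.6) = 42.71 Ω
R_th = 42.71 Ω
I_n = V_th/R_th = 0.824/42.71 = 0.01929 A, and R_n = R_th = 42.71 Ω

Final answer: I_n = 0.01929 A, R_n = 42.71 Ω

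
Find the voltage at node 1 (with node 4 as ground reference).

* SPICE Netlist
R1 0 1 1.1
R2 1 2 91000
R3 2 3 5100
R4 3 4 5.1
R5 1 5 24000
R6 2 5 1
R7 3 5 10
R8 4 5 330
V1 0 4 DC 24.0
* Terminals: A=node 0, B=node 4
Nodal analysis, taking node 4 as the 0 V reference.
Source V1 fixes V_0 = 24 V.
KCL at each unknown node (sum of currents leaving = 0; resistances in Ω):
  Node 1: (V_1 - 24)/1.1 + (V_1 - V_2)/91000 + (V_1 - V_5)/24000 = 0
  Node 2: (V_2 - V_1)/91000 + (V_2 - V_3)/5100 + (V_2 - V_5)/1 = 0
  Node 3: (V_3 - V_2)/5100 + (V_3 - 0)/5.1 + (V_3 - V_5)/10 = 0
  Node 5: (V_5 - V_1)/24000 + (V_5 - V_2)/1 + (V_5 - V_3)/10 + (V_5 - 0)/330 = 0
Collecting terms (coefficients in siemens):
  0.9091·V_1 - 0.00001099·V_2 - 0.00004167·V_5 = 21.82
  1·V_2 - 0.00001099·V_1 - 0.0001961·V_3 - 1·V_5 = 0
  0.2963·V_3 - 0.0001961·V_2 - 0.1·V_5 = 0
  1.103·V_5 - 0.00004167·V_1 - 1·V_2 - 0.1·V_3 = 0
Solving these 4 simultaneous equations (Gaussian elimination) gives:
  V_1 = 24 V, V_2 = 0.01847 V, V_3 = 0.006158 V, V_5 = 0.01821 V
The requested potential is V_1 = 24 V.

Final answer: V_1 = 24 V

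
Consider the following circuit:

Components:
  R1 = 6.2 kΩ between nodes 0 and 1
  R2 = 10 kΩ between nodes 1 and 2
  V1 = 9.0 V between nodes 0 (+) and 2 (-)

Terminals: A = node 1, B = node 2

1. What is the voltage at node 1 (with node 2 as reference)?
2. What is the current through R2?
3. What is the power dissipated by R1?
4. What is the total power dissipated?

Nodal analysis, taking node 2 as the 0 V reference.
Source V1 fixes V_0 = 9 V.
KCL at each unknown node (sum of currents leaving = 0; resistances in Ω):
  Node 1: (V_1 - 9)/6200 + (V_1 - 0)/10000 = 0
Collecting terms: 0.0002613 × V_1 = 0.001452  =>  V_1 = 5.556 V
Part 1:
  Read off the nodal solution: V_1 = 5.556 V
Part 2:
  I_R2 = (V_1 - V_2)/R2 = (5.556 - 0)/10000 = 0.0005556 A
  Magnitude: I_R2 = 0.0005556 A
Part 3:
  I_R1 = (V_0 - V_1)/R1 = (9 - 5.556)/6200 = 0.0005556 A
  P_R1 = I_R1² × R1 = (0.0005556)² × 6200 = 0.001914 W
Part 4:
  Power in each resistor, P = (ΔV)²/R:
    P_R1 = (9 - 5.556)²/6200 = 0.001914 W
    P_R2 = (5.556 - 0)²/10000 = 0.003086 W
  P_total = P_R1 + P_R2 = 0.005 W

Final answers:
1. V_1 = 5.556 V
2. I_R2 = 0.0005556 A
3. P_R1 = 0.001914 W
4. P_total = 0.005 W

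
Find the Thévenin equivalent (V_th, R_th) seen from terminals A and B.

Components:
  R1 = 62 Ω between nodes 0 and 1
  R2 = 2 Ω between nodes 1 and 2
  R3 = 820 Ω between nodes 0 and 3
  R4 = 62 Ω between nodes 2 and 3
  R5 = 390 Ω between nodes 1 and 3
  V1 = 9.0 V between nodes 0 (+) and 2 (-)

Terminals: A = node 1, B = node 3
Step 1 — V_th is the open-circuit voltage V_A - V_B (nothing connected across the terminals).
Nodal analysis, taking node 2 as the 0 V reference.
Source V1 fixes V_0 = 9 V.
KCL at each unknown node (sum of currents leaving = 0; resistances in Ω):
  Node 1: (V_1 - 9)/62 + (V_1 - 0)/2 + (V_1 - V_3)/390 = 0
  Node 3: (V_3 - 9)/820 + (V_3 - 0)/62 + (V_3 - V_1)/390 = 0
Collecting terms (coefficients in siemens):
  0.5187·V_1 - 0.002564·V_3 = 0.1452
  0.01991·V_3 - 0.002564·V_1 = 0.01098
Determinant D = (0.5187)(0.01991) - (-0.002564)(-0.002564) = 0.01032
V_1 = [(0.1452)(0.01991) - (-0.002564)(0.01098)]/D = 0.2828 V
V_3 = [(0.5187)(0.01098) - (0.1452)(-0.002564)]/D = 0.5876 V
V_th = V_1 - V_3 = 0.2828 - 0.5876 = -0.3048 V
Step 2 — R_th: zero the source — replace V1 by a short circuit (node 2 merges into node 0) — and find the resistance seen between A (node 1) and B (node 3).
Reduce the network between node 1 (A) and node 3 (B) by series/parallel combination:
  Rp1 = R1 ‖ R2 (parallel, both between nodes 0 and 1) = 1/(1/62 + 1/2) = 1.938 Ω
  Rp2 = R3 ‖ R4 (parallel, both between nodes 0 and 3) = 1/(1/820 + 1/62) = 57.64 Ω
  Rs1 = Rp1 + Rp2 (series, joined only at node 0) = 1.938 + 57.64 = 59.58 Ω
  Rp3 = R5 ‖ Rs1 (parallel, both between nodes 1 and 3) = 1/(1/390 + 1/59.58) = 51.68 Ω
R_th = 51.68 Ω

Final answer: V_th = -0.3048 V, R_th = 51.68 Ω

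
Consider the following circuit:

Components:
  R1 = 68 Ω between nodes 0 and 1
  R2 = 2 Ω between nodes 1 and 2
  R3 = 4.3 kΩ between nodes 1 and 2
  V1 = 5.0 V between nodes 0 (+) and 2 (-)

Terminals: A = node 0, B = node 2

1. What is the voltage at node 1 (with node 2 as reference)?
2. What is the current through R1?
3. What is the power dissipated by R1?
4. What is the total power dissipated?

Nodal analysis, taking node 2 as the 0 V reference.
Source V1 fixes V_0 = 5 V.
KCL at each unknown node (sum of currents leaving = 0; resistances in Ω):
  Node 1: (V_1 - 5)/68 + (V_1 - 0)/2 + (V_1 - 0)/4300 = 0
Collecting terms: 0.5149 × V_1 = 0.07353  =>  V_1 = 0.1428 V
Part 1:
  Read off the nodal solution: V_1 = 0.1428 V
Part 2:
  I_R1 = (V_0 - V_1)/R1 = (5 - 0.1428)/68 = 0.07143 A
  Magnitude: I_R1 = 0.07143 A
Part 3:
  I_R1 = (V_0 - V_1)/R1 = (5 - 0.1428)/68 = 0.07143 A
  P_R1 = I_R1² × R1 = (0.07143)² × 68 = 0.3469 W
Part 4:
  Power in each resistor, P = (ΔV)²/R:
    P_R1 = (5 - 0.1428)²/68 = 0.3469 W
    P_R2 = (0.1428 - 0)²/2 = 0.01019 W
    P_R3 = (0.1428 - 0)²/4300 = 0.000004742 W
  P_total = P_R1 + P_R2 + P_R3 = 0.3571 W

Final answers:
1. V_1 = 0.1428 V
2. I_R1 = 0.07143 A
3. P_R1 = 0.3469 W
4. P_total = 0.3571 W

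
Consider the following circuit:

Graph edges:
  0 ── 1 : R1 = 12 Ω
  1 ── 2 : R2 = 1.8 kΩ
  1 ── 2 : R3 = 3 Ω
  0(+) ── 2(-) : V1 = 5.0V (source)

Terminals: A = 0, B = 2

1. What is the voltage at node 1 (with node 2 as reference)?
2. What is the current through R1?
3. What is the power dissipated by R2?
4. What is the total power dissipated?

Nodal analysis, taking node 2 as the 0 V reference.
Source V1 fixes V_0 = 5 V.
KCL at each unknown node (sum of currents leaving = 0; resistances in Ω):
  Node 1: (V_1 - 5)/12 + (V_1 - 0)/1800 + (V_1 - 0)/3 = 0
Collecting terms: 0.4172 × V_1 = 0.4167  =>  V_1 = 0.9987 V
Part 1:
  Read off the nodal solution: V_1 = 0.9987 V
Part 2:
  I_R1 = (V_0 - V_1)/R1 = (5 - 0.9987)/12 = 0.3334 A
  Magnitude: I_R1 = 0.3334 A
Part 3:
  I_R2 = (V_1 - V_2)/R2 = (0.9987 - 0)/1800 = 0.0005548 A
  P_R2 = I_R2² × R2 = (0.0005548)² × 1800 = 0.0005541 W
Part 4:
  Power in each resistor, P = (ΔV)²/R:
    P_R1 = (5 - 0.9987)²/12 = 1.334 W
    P_R2 = (0.9987 - 0)²/1800 = 0.0005541 W
    P_R3 = (0.9987 - 0)²/3 = 0.3324 W
  P_total = P_R1 + P_R2 + P_R3 = 1.667 W

Final answers:
1. V_1 = 0.9987 V
2. I_R1 = 0.3334 A
3. P_R2 = 0.0005541 W
4. P_total = 1.667 W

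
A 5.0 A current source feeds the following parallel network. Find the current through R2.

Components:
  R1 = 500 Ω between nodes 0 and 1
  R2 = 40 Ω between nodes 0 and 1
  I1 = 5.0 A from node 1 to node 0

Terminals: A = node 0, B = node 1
All resistors sit directly between nodes 0 and 1, so they are in parallel and share one voltage V; the full source current 5 A splits among them.
1/R_par = 1/500 + 1/40 = 0.027 S  =>  R_par = 37.04 Ω
V = I × R_par = 5 × 37.04 = 185.2 V
I_R2 = V/R2 = 185.2/40 = 4.63 A

Final answer: 4.63 A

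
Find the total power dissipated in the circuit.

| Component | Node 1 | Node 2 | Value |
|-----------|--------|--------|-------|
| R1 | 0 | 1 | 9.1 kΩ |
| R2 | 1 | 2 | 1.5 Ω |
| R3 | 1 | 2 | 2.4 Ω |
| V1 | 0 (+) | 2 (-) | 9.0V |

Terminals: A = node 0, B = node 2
Nodal analysis, taking node 2 as the 0 V reference.
Source V1 fixes V_0 = 9 V.
KCL at each unknown node (sum of currents leaving = 0; resistances in Ω):
  Node 1: (V_1 - 9)/9100 + (V_1 - 0)/1.5 + (V_1 - 0)/2.4 = 0
Collecting terms: 1.083 × V_1 = 0.000989  =>  V_1 = 0.0009128 V
Power in each resistor, P = (ΔV)²/R:
  P_R1 = (9 - 0.0009128)²/9100 = 0.008899 W
  P_R2 = (0.0009128 - 0)²/1.5 = 0.0000005555 W
  P_R3 = (0.0009128 - 0)²/2.4 = 0.0000003472 W
P_total = P_R1 + P_R2 + P_R3 = 0.0089 W

Final answer: 0.0089 W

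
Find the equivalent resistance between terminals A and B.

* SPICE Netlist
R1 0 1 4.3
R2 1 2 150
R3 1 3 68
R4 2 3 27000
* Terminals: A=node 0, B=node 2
Reduce the network between node 0 (A) and node 2 (B) by series/parallel combination:
  Rs1 = R3 + R4 (series, joined only at node 3) = 68 + 27000 = 27070 Ω
  Rp1 = R2 ‖ Rs1 (parallel, both between nodes 1 and 2) = 1/(1/150 + 1/27070) = 149.2 Ω
  Rs2 = R1 + Rp1 (series, joined only at node 1) = 4.3 + 149.2 = 153.5 Ω
R_eq = 153.5 Ω

Final answer: 153.5 Ω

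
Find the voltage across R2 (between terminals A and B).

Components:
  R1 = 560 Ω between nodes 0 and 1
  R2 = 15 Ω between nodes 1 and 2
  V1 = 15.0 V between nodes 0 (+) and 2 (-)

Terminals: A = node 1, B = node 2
R1 and R2 are in series across V1 (node 0 → node 1 → node 2), and the output A–B is taken across R2, so this is a voltage divider.
Series current: I = V1/(R1 + R2) = 15/(560 + 15) = 15/575 = 0.02609 A
V_R2 = I × R2 = V1 × R2/(R1 + R2) = 15 × 15/575 = 0.3913 V

Final answer: 0.3913 V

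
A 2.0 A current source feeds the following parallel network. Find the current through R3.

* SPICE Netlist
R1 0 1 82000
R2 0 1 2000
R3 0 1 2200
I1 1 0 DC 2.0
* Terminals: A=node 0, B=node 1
All resistors sit directly between nodes 0 and 1, so they are in parallel and share one voltage V; the full source current 2 A splits among them.
1/R_par = 1/82000 + 1/2000 + 1/2200 = 0.0009667 S  =>  R_par = 1034 Ω
V = I × R_par = 2 × 1034 = 2069 V
I_R3 = V/R3 = 2069/2200 = 0.9404 A

Final answer: 0.9404 A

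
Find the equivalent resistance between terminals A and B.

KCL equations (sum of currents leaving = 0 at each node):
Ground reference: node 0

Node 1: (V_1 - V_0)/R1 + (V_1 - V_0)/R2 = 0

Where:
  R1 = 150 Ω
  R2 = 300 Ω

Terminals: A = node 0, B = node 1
Reduce the network between node 0 (A) and node 1 (B) by series/parallel combination:
  Rp1 = R1 ‖ R2 (parallel, both between nodes 0 and 1) = 1/(1/150 + 1/300) = 100 Ω
R_eq = 100 Ω

Final answer: 100 Ω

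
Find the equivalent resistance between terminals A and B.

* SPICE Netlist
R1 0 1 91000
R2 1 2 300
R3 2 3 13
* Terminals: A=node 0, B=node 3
Reduce the network between node 0 (A) and node 3 (B) by series/parallel combination:
  Rs1 = R1 + R2 (series, joined only at node 1) = 91000 + 300 = 91300 Ω
  Rs2 = R3 + Rs1 (series, joined only at node 2) = 13 + 91300 = 91310 Ω
R_eq = 91.31 kΩ

Final answer: 91.31 kΩ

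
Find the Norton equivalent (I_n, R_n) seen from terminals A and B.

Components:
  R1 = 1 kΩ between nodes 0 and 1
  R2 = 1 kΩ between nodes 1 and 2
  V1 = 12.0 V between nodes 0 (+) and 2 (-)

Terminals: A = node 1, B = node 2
Find the Thévenin equivalent first; then I_n = V_th/R_th and R_n = R_th.
Step 1 — V_th is the open-circuit voltage V_A - V_B (nothing connected across the terminals).
Nodal analysis, taking node 2 as the 0 V reference.
Source V1 fixes V_0 = 12 V.
KCL at each unknown node (sum of currents leaving = 0; resistances in Ω):
  Node 1: (V_1 - 12)/1000 + (V_1 - 0)/1000 = 0
Collecting terms: 0.002 × V_1 = 0.012  =>  V_1 = 6 V
V_th = V_1 - V_2 = 6 - 0 = 6 V
Step 2 — R_th: zero the source — replace V1 by a short circuit (node 2 merges into node 0) — and find the resistance seen between A (node 1) and B (node 0).
Reduce the network between node 1 (A) and node 0 (B) by series/parallel combination:
  Rp1 = R1 ‖ R2 (parallel, both between nodes 0 and 1) = 1/(1/1000 + 1/1000) = 500 Ω
R_th = 500 Ω
I_n = V_th/R_th = 6/500 = 0.012 A, and R_n = R_th = 500 Ω

Final answer: I_n = 0.012 A, R_n = 500 Ω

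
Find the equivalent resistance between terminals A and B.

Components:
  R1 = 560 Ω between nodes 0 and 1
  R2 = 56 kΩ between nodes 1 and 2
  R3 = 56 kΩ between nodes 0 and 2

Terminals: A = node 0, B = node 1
Reduce the network between node 0 (A) and node 1 (B) by series/parallel combination:
  Rs1 = R3 + R2 (series, joined only at node 2) = 56000 + 56000 = 112000 Ω
  Rp1 = R1 ‖ Rs1 (parallel, both between nodes 0 and 1) = 1/(1/560 + 1/112000) = 557.2 Ω
R_eq = 557.2 Ω

Final answer: 557.2 Ω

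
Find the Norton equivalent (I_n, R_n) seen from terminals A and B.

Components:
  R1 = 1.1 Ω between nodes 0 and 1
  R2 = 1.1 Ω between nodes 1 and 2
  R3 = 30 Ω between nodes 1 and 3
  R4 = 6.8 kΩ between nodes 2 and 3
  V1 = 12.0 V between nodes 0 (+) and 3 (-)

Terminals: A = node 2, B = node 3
Find the Thévenin equivalent first; then I_n = V_th/R_th and R_n = R_th.
Step 1 — V_th is the open-circuit voltage V_A - V_B (nothing connected across the terminals).
Nodal analysis, taking node 3 as the 0 V reference.
Source V1 fixes V_0 = 12 V.
KCL at each unknown node (sum of currents leaving = 0; resistances in Ω):
  Node 1: (V_1 - 12)/1.1 + (V_1 - V_2)/1.1 + (V_1 - 0)/30 = 0
  Node 2: (V_2 - V_1)/1.1 + (V_2 - 0)/6800 = 0
Collecting terms (coefficients in siemens):
  1.852·V_1 - 0.9091·V_2 = 10.91
  0.9092·V_2 - 0.9091·V_1 = 0
Determinant D = (1.852)(0.9092) - (-0.9091)(-0.9091) = 0.857
V_1 = [(10.91)(0.9092) - (-0.9091)(0)]/D = 11.57 V
V_2 = [(1.852)(0) - (10.91)(-0.9091)]/D = 11.57 V
V_th = V_2 - V_3 = 11.57 - 0 = 11.57 V
Step 2 — R_th: zero the source — replace V1 by a short circuit (node 3 merges into node 0) — and find the resistance seen between A (node 2) and B (node 0).
Reduce the network between node 2 (A) and node 0 (B) by series/parallel combination:
  Rp1 = R1 ‖ R3 (parallel, both between nodes 0 and 1) = 1/(1/1.1 + 1/30) = 1.061 Ω
  Rs1 = R2 + Rp1 (series, joined only at node 1) = 1.1 + 1.061 = 2.161 Ω
  Rp2 = R4 ‖ Rs1 (parallel, both between nodes 0 and 2) = 1/(1/6800 + 1/2.161) = 2.16 Ω
R_th = 2.16 Ω
I_n = V_th/R_th = 11.57/2.16 = 5.356 A, and R_n = R_th = 2.16 Ω

Final answer: I_n = 5.356 A, R_n = 2.16 Ω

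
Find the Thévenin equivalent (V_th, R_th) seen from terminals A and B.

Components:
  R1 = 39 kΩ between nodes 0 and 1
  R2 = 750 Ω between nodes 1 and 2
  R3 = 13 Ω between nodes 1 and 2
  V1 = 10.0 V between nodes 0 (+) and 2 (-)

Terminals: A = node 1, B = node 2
Step 1 — V_th is the open-circuit voltage V_A - V_B (nothing connected across the terminals).
Nodal analysis, taking node 2 as the 0 V reference.
Source V1 fixes V_0 = 10 V.
KCL at each unknown node (sum of currents leaving = 0; resistances in Ω):
  Node 1: (V_1 - 10)/39000 + (V_1 - 0)/750 + (V_1 - 0)/13 = 0
Collecting terms: 0.07828 × V_1 = 0.0002564  =>  V_1 = 0.003275 V
V_th = V_1 - V_2 = 0.003275 - 0 = 0.003275 V
Step 2 — R_th: zero the source — replace V1 by a short circuit (node 2 merges into node 0) — and find the resistance seen between A (node 1) and B (node 0).
Reduce the network between node 1 (A) and node 0 (B) by series/parallel combination:
  Rp1 = R1 ‖ R2 ‖ R3 (parallel, all between nodes 0 and 1) = 1/(1/39000 + 1/750 + 1/13) = 12.77 Ω
R_th = 12.77 Ω

Final answer: V_th = 0.003275 V, R_th = 12.77 Ω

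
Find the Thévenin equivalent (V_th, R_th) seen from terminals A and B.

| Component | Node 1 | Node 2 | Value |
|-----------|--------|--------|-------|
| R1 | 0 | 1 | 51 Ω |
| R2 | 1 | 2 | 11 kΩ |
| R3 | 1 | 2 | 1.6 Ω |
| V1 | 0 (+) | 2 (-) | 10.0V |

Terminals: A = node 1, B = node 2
Step 1 — V_th is the open-circuit voltage V_A - V_B (nothing connected across the terminals).
Nodal analysis, taking node 2 as the 0 V reference.
Source V1 fixes V_0 = 10 V.
KCL at each unknown node (sum of currents leaving = 0; resistances in Ω):
  Node 1: (V_1 - 10)/51 + (V_1 - 0)/11000 + (V_1 - 0)/1.6 = 0
Collecting terms: 0.6447 × V_1 = 0.1961  =>  V_1 = 0.3041 V
V_th = V_1 - V_2 = 0.3041 - 0 = 0.3041 V
Step 2 — R_th: zero the source — replace V1 by a short circuit (node 2 merges into node 0) — and find the resistance seen between A (node 1) and B (node 0).
Reduce the network between node 1 (A) and node 0 (B) by series/parallel combination:
  Rp1 = R1 ‖ R2 ‖ R3 (parallel, all between nodes 0 and 1) = 1/(1/51 + 1/11000 + 1/1.6) = 1.551 Ω
R_th = 1.551 Ω

Final answer: V_th = 0.3041 V, R_th = 1.551 Ω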